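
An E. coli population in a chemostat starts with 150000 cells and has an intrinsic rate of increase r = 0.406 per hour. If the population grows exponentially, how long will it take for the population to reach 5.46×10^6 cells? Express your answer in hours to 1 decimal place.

8.9 hours

Set N₀·e^(rt) = 5.46×10^6: e^(0.406·t) = 5.46×10^6/150000 = 36.4.
0.406·t = ln(36.4) = 3.5946, so t = 3.5946/0.406 = 8.8536.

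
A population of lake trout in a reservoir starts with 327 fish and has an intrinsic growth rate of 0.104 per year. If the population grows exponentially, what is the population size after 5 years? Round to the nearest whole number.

550 fish

N(t) = N₀·e^(rt) = 327 × e^(0.104×5) = 327 × e^0.52.
e^0.52 ≈ 1.682, so N ≈ 327 × 1.682 = 550.023.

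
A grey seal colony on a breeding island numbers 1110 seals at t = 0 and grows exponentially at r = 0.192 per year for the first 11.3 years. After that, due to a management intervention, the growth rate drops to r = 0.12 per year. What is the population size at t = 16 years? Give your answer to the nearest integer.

Phase 1: N(11.3) = 1110·e^(0.192×11.3) = 1110·e^2.17 = 9717.81.
Phase 2 runs for 16 − 11.3 = 4.7 years at r = 0.12.
N(16) = 9717.81·e^(0.12×4.7) = 9717.81·e^0.564 = 17080.9.

17081 seals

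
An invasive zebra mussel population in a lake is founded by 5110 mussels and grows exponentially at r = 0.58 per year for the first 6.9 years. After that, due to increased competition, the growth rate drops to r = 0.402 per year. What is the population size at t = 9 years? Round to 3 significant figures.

Phase 1: N(6.9) = 5110·e^(0.58×6.9) = 5110·e^4.002 = 279555.
Phase 2 runs for 9 − 6.9 = 2.1 years at r = 0.402.
N(9) = 279555·e^(0.402×2.1) = 279555·e^0.8442 = 650278.

650000 mussels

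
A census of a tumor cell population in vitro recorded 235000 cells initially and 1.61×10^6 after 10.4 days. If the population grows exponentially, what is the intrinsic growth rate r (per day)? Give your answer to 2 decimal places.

0.19 per day

From N(t) = N₀·e^(rt): e^(r·10.4) = 1.61×10^6/235000 = 6.8511.
r·10.4 = ln(6.8511) = 1.9244, so r = 1.9244/10.4 = 0.18504.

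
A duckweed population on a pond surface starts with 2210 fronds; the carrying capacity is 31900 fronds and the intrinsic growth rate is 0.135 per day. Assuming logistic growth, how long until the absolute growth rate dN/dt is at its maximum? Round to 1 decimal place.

19.2 days

Logistic growth is fastest at N = K/2 = 15950.
A = (K − N₀)/N₀ = 13.434. Set K/(1 + A·e^(−rt)) = K/2 → A·e^(−rt) = 1.
e^(−0.135t) = 1/13.434 = 0.0744358, so t = ln(13.434)/0.135 = 2.5978/0.135 = 19.243.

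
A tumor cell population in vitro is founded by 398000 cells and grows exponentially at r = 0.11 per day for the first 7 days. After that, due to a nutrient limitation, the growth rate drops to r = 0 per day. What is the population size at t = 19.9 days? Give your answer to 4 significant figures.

859600 cells

Phase 1: N(7) = 398000·e^(0.11×7) = 398000·e^0.77 = 859587.
Phase 2 runs for 19.9 − 7 = 12.9 days at r = 0.
N(19.9) = 859587·e^(0×12.9) = 859587·e^0 = 859587.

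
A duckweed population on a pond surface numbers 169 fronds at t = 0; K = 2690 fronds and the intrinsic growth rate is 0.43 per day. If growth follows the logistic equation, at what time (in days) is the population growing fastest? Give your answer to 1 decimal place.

6.3 days

Logistic growth is fastest at N = K/2 = 1345.
A = (K − N₀)/N₀ = 14.917. Set K/(1 + A·e^(−rt)) = K/2 → A·e^(−rt) = 1.
e^(−0.43t) = 1/14.917 = 0.0670369, so t = ln(14.917)/0.43 = 2.7025/0.43 = 6.2849.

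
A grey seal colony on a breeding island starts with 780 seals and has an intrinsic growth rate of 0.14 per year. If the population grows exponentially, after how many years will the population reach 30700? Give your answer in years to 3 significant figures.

Set N₀·e^(rt) = 30700: e^(0.14·t) = 30700/780 = 39.359.
0.14·t = ln(39.359) = 3.6727, so t = 3.6727/0.14 = 26.234.

26.2 years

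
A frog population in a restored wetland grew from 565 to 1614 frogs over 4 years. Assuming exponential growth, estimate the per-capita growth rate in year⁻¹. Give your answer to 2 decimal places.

From N(t) = N₀·e^(rt): e^(r·4) = 1614/565 = 2.8566.
r·4 = ln(2.8566) = 1.0496, so r = 1.0496/4 = 0.26241.

0.26 per year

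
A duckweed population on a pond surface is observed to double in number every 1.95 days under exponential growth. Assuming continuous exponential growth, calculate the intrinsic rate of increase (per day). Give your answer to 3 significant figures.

r = ln(2)/t_d = 0.6931/1.95 = 0.35546.

0.355 per day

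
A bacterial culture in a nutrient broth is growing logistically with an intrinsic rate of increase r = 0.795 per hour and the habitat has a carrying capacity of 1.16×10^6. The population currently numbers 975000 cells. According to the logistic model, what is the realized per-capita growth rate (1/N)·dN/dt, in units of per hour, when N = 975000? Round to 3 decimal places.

(1/N)·dN/dt = r(1 − N/K) = 0.795 × (1 − 975000/1.16×10^6).
= 0.795 × 0.15948 = 0.12679.

0.127 per hour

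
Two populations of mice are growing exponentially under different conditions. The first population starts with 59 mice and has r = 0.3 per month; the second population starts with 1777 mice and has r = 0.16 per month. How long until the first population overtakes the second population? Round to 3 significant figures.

24.3 months

Set 59·e^(0.3t) = 1777·e^(0.16t).
e^((0.3 − 0.16)t) = 1777/59 → e^(0.14·t) = 30.119.
0.14·t = ln(30.119) = 3.4051, so t = 3.4051/0.14 = 24.322.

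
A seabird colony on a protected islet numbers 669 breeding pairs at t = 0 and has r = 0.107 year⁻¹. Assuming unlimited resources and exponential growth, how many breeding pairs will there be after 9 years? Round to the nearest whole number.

1752 breeding pairs

N(t) = N₀·e^(rt) = 669 × e^(0.107×9) = 669 × e^0.963.
e^0.963 ≈ 2.6195, so N ≈ 669 × 2.6195 = 1752.47.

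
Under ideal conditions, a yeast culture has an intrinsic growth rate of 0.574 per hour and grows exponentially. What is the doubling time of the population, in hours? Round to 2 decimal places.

1.21 hours

Doubling time t_d = ln(2)/r = 0.6931/0.574 = 1.2076.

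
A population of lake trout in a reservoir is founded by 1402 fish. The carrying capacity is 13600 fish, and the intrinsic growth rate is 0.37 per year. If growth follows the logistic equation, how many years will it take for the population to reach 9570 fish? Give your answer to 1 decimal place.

8.2 years

A = (K − N₀)/N₀ = (13600 − 1402)/1402 = 8.7004.
Solve 13600/(1 + 8.7004·e^(−0.37t)) = 9570: 1 + 8.7004·e^(−0.37t) = 1.4211, so e^(−0.37t) = 0.0484008.
−0.37·t = ln(0.0484008) = -3.0282, so t = 3.0282/0.37 = 8.1844.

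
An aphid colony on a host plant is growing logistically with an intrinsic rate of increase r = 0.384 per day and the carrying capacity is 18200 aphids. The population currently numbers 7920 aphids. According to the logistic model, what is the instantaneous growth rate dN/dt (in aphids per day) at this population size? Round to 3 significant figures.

1720 aphids per day

dN/dt = rN(1 − N/K) = 0.384 × 7920 × (1 − 7920/18200).
1 − 7920/18200 = 0.56484; dN/dt = 0.384 × 7920 × 0.56484 = 1717.8.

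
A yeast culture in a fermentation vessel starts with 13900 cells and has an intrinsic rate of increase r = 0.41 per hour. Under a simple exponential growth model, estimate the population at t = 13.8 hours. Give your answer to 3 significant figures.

3980000 cells

N(t) = N₀·e^(rt) = 13900 × e^(0.41×13.8) = 13900 × e^5.658.
e^5.658 ≈ 286.57, so N ≈ 13900 × 286.57 = 3.983391×10^6.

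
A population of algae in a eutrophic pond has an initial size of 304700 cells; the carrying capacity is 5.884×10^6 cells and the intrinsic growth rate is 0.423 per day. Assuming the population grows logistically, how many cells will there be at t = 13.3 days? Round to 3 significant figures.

5520000 cells

A = (K − N₀)/N₀ = (5.884×10^6 − 304700)/304700 = 18.311.
N(t) = K/(1 + A·e^(−rt)) = 5.884×10^6/(1 + 18.311×e^(−0.423×13.3)).
e^(−5.626) = 0.0036033; denominator = 1 + 18.311×0.0036033 = 1.066.
N = 5.884×10^6/1.066 = 5.519805×10^6.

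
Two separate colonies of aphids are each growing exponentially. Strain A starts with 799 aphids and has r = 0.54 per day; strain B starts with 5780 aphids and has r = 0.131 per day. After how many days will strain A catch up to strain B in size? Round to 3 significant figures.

Set 799·e^(0.54t) = 5780·e^(0.131t).
e^((0.54 − 0.131)t) = 5780/799 → e^(0.409·t) = 7.234.
0.409·t = ln(7.234) = 1.9788, so t = 1.9788/0.409 = 4.8381.

4.84 days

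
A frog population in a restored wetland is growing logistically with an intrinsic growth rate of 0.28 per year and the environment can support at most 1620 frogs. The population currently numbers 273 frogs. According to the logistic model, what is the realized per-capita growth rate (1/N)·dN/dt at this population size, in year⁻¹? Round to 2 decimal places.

(1/N)·dN/dt = r(1 − N/K) = 0.28 × (1 − 273/1620).
= 0.28 × 0.83148 = 0.23281.

0.23 per year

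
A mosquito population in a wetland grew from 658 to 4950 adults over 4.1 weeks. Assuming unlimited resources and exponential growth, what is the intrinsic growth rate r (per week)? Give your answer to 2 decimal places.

From N(t) = N₀·e^(rt): e^(r·4.1) = 4950/658 = 7.5228.
r·4.1 = ln(7.5228) = 2.0179, so r = 2.0179/4.1 = 0.49218.

0.49 per week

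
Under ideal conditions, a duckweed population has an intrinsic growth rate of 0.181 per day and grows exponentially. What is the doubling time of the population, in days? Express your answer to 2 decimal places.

3.83 days

Doubling time t_d = ln(2)/r = 0.6931/0.181 = 3.8295.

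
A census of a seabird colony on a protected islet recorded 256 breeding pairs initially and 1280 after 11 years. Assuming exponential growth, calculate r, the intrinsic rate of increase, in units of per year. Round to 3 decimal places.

From N(t) = N₀·e^(rt): e^(r·11) = 1280/256 = 5.
r·11 = ln(5) = 1.6094, so r = 1.6094/11 = 0.14631.

0.146 per year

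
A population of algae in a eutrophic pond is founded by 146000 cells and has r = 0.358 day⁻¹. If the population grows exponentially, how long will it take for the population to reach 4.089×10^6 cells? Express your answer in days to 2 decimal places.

9.31 days

Set N₀·e^(rt) = 4.089×10^6: e^(0.358·t) = 4.089×10^6/146000 = 28.007.
0.358·t = ln(28.007) = 3.3324, so t = 3.3324/0.358 = 9.3085.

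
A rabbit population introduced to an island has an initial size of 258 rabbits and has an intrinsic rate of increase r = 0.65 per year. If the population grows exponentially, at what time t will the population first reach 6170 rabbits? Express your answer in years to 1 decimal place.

Set N₀·e^(rt) = 6170: e^(0.65·t) = 6170/258 = 23.915.
0.65·t = ln(23.915) = 3.1745, so t = 3.1745/0.65 = 4.8838.

4.9 years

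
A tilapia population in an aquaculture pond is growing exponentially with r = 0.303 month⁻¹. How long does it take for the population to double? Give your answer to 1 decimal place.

2.3 months

Doubling time t_d = ln(2)/r = 0.6931/0.303 = 2.2876.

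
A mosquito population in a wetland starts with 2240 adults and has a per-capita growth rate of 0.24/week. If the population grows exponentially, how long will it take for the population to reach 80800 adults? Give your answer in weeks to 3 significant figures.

Set N₀·e^(rt) = 80800: e^(0.24·t) = 80800/2240 = 36.071.
0.24·t = ln(36.071) = 3.5855, so t = 3.5855/0.24 = 14.94.

14.9 weeks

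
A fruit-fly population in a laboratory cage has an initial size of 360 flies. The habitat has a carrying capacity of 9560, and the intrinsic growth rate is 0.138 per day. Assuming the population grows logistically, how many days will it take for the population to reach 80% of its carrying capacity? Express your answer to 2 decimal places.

33.53 days

A = (K − N₀)/N₀ = (9560 − 360)/360 = 25.556.
Solve 9560/(1 + 25.556·e^(−0.138t)) = 7648: 1 + 25.556·e^(−0.138t) = 1.25, so e^(−0.138t) = 0.00978261.
−0.138·t = ln(0.00978261) = -4.6271, so t = 4.6271/0.138 = 33.53.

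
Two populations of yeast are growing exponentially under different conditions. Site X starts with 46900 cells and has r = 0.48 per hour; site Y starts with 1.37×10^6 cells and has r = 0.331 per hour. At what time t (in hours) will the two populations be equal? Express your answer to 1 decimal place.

22.6 hours

Set 46900·e^(0.48t) = 1.37×10^6·e^(0.331t).
e^((0.48 − 0.331)t) = 1.37×10^6/46900 → e^(0.149·t) = 29.211.
0.149·t = ln(29.211) = 3.3745, so t = 3.3745/0.149 = 22.648.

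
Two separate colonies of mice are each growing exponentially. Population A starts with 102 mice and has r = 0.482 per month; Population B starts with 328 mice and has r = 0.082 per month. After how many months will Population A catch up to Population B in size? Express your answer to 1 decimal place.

Set 102·e^(0.482t) = 328·e^(0.082t).
e^((0.482 − 0.082)t) = 328/102 → e^(0.4·t) = 3.2157.
0.4·t = ln(3.2157) = 1.168, so t = 1.168/0.4 = 2.9201.

2.9 months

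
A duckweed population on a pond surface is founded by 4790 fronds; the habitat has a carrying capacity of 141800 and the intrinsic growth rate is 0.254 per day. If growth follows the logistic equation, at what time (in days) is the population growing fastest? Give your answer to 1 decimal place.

Logistic growth is fastest at N = K/2 = 70900.
A = (K − N₀)/N₀ = 28.603. Set K/(1 + A·e^(−rt)) = K/2 → A·e^(−rt) = 1.
e^(−0.254t) = 1/28.603 = 0.034961, so t = ln(28.603)/0.254 = 3.3535/0.254 = 13.203.

13.2 days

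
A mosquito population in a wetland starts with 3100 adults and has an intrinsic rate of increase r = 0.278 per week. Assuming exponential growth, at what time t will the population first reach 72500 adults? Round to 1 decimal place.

11.3 weeks

Set N₀·e^(rt) = 72500: e^(0.278·t) = 72500/3100 = 23.387.
0.278·t = ln(23.387) = 3.1522, so t = 3.1522/0.278 = 11.339.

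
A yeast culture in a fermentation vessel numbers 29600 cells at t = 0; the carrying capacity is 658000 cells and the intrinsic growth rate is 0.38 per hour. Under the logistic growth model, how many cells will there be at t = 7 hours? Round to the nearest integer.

264791 cells

A = (K − N₀)/N₀ = (658000 − 29600)/29600 = 21.23.
N(t) = K/(1 + A·e^(−rt)) = 658000/(1 + 21.23×e^(−0.38×7)).
e^(−2.66) = 0.069948; denominator = 1 + 21.23×0.069948 = 2.485.
N = 658000/2.485 = 264791.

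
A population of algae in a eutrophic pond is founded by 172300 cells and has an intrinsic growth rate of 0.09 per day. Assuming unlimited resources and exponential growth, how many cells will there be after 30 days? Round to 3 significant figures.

N(t) = N₀·e^(rt) = 172300 × e^(0.09×30) = 172300 × e^2.7.
e^2.7 ≈ 14.88, so N ≈ 172300 × 14.88 = 2.563778×10^6.

2560000 cells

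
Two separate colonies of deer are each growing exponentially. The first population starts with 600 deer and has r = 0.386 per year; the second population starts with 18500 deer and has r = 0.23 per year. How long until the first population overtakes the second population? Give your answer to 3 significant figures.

Set 600·e^(0.386t) = 18500·e^(0.23t).
e^((0.386 − 0.23)t) = 18500/600 → e^(0.156·t) = 30.833.
0.156·t = ln(30.833) = 3.4286, so t = 3.4286/0.156 = 21.978.

22.0 years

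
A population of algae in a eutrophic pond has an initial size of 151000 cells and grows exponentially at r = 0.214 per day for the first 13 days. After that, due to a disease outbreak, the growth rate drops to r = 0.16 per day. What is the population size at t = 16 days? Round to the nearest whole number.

Phase 1: N(13) = 151000·e^(0.214×13) = 151000·e^2.782 = 2.438845×10^6.
Phase 2 runs for 16 − 13 = 3 days at r = 0.16.
N(16) = 2.438845×10^6·e^(0.16×3) = 2.438845×10^6·e^0.48 = 3.941355×10^6.

3941355 cells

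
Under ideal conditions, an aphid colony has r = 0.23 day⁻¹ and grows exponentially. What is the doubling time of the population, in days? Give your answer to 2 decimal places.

3.01 days

Doubling time t_d = ln(2)/r = 0.6931/0.23 = 3.0137.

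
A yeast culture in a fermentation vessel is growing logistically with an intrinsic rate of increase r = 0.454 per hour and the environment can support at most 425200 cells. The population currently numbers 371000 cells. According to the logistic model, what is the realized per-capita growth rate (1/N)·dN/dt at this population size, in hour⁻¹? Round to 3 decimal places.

0.058 per hour

(1/N)·dN/dt = r(1 − N/K) = 0.454 × (1 − 371000/425200).
= 0.454 × 0.12747 = 0.057871.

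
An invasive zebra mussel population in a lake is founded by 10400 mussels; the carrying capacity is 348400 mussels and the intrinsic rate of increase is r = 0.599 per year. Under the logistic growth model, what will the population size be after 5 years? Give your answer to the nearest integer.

A = (K − N₀)/N₀ = (348400 − 10400)/10400 = 32.5.
N(t) = K/(1 + A·e^(−rt)) = 348400/(1 + 32.5×e^(−0.599×5)).
e^(−2.995) = 0.050037; denominator = 1 + 32.5×0.050037 = 2.6262.
N = 348400/2.6262 = 132664.

132664 mussels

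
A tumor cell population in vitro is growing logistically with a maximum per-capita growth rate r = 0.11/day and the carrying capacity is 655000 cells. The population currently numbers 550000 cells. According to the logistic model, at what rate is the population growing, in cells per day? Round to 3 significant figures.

9700 cells per day

dN/dt = rN(1 − N/K) = 0.11 × 550000 × (1 − 550000/655000).
1 − 550000/655000 = 0.16031; dN/dt = 0.11 × 550000 × 0.16031 = 9698.5.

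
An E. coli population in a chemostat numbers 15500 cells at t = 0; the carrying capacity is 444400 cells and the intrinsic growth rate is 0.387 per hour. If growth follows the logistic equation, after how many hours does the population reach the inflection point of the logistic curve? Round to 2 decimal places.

Logistic growth is fastest at N = K/2 = 222200.
A = (K − N₀)/N₀ = 27.671. Set K/(1 + A·e^(−rt)) = K/2 → A·e^(−rt) = 1.
e^(−0.387t) = 1/27.671 = 0.036139, so t = ln(27.671)/0.387 = 3.3204/0.387 = 8.5798.

8.58 hours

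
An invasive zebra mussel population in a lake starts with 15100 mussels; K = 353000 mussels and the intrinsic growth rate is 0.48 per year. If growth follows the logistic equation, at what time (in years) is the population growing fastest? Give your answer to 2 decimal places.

Logistic growth is fastest at N = K/2 = 176500.
A = (K − N₀)/N₀ = 22.377. Set K/(1 + A·e^(−rt)) = K/2 → A·e^(−rt) = 1.
e^(−0.48t) = 1/22.377 = 0.0446878, so t = ln(22.377)/0.48 = 3.1081/0.48 = 6.4751.

6.48 years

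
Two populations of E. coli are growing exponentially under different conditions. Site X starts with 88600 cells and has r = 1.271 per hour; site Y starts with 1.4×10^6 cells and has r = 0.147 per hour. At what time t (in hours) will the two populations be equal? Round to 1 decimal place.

Set 88600·e^(1.271t) = 1.4×10^6·e^(0.147t).
e^((1.271 − 0.147)t) = 1.4×10^6/88600 → e^(1.124·t) = 15.801.
1.124·t = ln(15.801) = 2.7601, so t = 2.7601/1.124 = 2.4556.

2.5 hours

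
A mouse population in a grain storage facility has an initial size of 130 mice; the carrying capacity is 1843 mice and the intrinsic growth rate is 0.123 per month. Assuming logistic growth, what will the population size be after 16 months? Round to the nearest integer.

649 mice

A = (K − N₀)/N₀ = (1843 − 130)/130 = 13.177.
N(t) = K/(1 + A·e^(−rt)) = 1843/(1 + 13.177×e^(−0.123×16)).
e^(−1.968) = 0.13974; denominator = 1 + 13.177×0.13974 = 2.8413.
N = 1843/2.8413 = 648.649.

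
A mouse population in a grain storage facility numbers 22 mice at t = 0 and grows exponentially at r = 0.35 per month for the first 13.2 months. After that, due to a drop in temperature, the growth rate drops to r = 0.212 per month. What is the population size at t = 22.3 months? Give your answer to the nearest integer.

Phase 1: N(13.2) = 22·e^(0.35×13.2) = 22·e^4.62 = 2232.87.
Phase 2 runs for 22.3 − 13.2 = 9.1 months at r = 0.212.
N(22.3) = 2232.87·e^(0.212×9.1) = 2232.87·e^1.929 = 15371.1.

15371 mice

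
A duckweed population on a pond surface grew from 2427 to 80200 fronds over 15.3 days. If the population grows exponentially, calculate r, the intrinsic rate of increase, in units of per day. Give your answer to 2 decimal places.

0.23 per day

From N(t) = N₀·e^(rt): e^(r·15.3) = 80200/2427 = 33.045.
r·15.3 = ln(33.045) = 3.4979, so r = 3.4979/15.3 = 0.22862.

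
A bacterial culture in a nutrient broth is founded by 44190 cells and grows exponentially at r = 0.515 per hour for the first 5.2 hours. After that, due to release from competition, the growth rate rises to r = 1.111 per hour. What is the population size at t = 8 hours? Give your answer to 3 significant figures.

14400000 cells

Phase 1: N(5.2) = 44190·e^(0.515×5.2) = 44190·e^2.678 = 643228.
Phase 2 runs for 8 − 5.2 = 2.8 hours at r = 1.111.
N(8) = 643228·e^(1.111×2.8) = 643228·e^3.111 = 1.443338×10^7.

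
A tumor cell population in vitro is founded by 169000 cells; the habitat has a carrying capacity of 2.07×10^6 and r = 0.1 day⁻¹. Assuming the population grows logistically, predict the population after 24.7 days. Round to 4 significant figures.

A = (K − N₀)/N₀ = (2.07×10^6 − 169000)/169000 = 11.249.
N(t) = K/(1 + A·e^(−rt)) = 2.07×10^6/(1 + 11.249×e^(−0.1×24.7)).
e^(−2.47) = 0.084585; denominator = 1 + 11.249×0.084585 = 1.9515.
N = 2.07×10^6/1.9515 = 1.060747×10^6.

1061000 cells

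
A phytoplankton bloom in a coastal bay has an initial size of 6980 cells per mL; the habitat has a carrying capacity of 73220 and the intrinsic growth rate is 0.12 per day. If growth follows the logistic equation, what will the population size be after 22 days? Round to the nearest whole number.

43656 cells per mL

A = (K − N₀)/N₀ = (73220 − 6980)/6980 = 9.49.
N(t) = K/(1 + A·e^(−rt)) = 73220/(1 + 9.49×e^(−0.12×22)).
e^(−2.64) = 0.071361; denominator = 1 + 9.49×0.071361 = 1.6772.
N = 73220/1.6772 = 43655.7.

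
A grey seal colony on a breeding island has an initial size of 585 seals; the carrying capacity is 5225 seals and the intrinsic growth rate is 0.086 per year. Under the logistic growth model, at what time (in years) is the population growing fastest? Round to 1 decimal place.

Logistic growth is fastest at N = K/2 = 2612.5.
A = (K − N₀)/N₀ = 7.9316. Set K/(1 + A·e^(−rt)) = K/2 → A·e^(−rt) = 1.
e^(−0.086t) = 1/7.9316 = 0.126078, so t = ln(7.9316)/0.086 = 2.0709/0.086 = 24.08.

24.1 years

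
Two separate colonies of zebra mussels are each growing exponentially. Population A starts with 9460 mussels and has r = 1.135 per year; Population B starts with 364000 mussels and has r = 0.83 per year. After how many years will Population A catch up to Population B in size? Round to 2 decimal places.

11.97 years

Set 9460·e^(1.135t) = 364000·e^(0.83t).
e^((1.135 − 0.83)t) = 364000/9460 → e^(0.305·t) = 38.478.
0.305·t = ln(38.478) = 3.6501, so t = 3.6501/0.305 = 11.967.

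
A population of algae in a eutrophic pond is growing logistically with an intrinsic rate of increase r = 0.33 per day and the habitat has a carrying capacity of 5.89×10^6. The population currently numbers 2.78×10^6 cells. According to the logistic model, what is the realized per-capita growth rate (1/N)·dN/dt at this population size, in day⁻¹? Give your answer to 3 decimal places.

0.174 per day

(1/N)·dN/dt = r(1 − N/K) = 0.33 × (1 − 2.78×10^6/5.89×10^6).
= 0.33 × 0.52801 = 0.17424.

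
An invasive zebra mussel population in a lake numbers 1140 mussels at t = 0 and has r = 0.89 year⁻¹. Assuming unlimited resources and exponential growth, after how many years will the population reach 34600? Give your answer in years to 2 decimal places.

3.83 years

Set N₀·e^(rt) = 34600: e^(0.89·t) = 34600/1140 = 30.351.
0.89·t = ln(30.351) = 3.4128, so t = 3.4128/0.89 = 3.8346.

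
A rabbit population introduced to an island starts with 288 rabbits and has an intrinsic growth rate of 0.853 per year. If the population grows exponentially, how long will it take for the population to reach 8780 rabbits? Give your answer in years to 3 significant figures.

Set N₀·e^(rt) = 8780: e^(0.853·t) = 8780/288 = 30.486.
0.853·t = ln(30.486) = 3.4173, so t = 3.4173/0.853 = 4.0062.

4.01 years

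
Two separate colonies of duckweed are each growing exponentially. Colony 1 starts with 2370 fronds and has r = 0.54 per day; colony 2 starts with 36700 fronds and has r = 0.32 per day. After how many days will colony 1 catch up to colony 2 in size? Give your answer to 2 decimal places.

12.45 days

Set 2370·e^(0.54t) = 36700·e^(0.32t).
e^((0.54 − 0.32)t) = 36700/2370 → e^(0.22·t) = 15.485.
0.22·t = ln(15.485) = 2.7399, so t = 2.7399/0.22 = 12.454.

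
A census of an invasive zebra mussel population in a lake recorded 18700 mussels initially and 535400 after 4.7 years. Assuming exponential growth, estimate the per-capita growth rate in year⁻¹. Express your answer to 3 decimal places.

From N(t) = N₀·e^(rt): e^(r·4.7) = 535400/18700 = 28.631.
r·4.7 = ln(28.631) = 3.3545, so r = 3.3545/4.7 = 0.71372.

0.714 per year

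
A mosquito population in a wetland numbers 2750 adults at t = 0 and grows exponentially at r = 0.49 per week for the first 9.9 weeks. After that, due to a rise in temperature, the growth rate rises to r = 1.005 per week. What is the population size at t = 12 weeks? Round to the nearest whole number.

Phase 1: N(9.9) = 2750·e^(0.49×9.9) = 2750·e^4.851 = 351638.
Phase 2 runs for 12 − 9.9 = 2.1 weeks at r = 1.005.
N(12) = 351638·e^(1.005×2.1) = 351638·e^2.11 = 2.901842×10^6.

2901842 adults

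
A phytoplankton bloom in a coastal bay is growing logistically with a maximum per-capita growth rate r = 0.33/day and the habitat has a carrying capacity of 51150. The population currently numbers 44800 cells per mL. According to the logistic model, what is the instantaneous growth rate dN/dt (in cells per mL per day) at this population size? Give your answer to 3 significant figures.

1840 cells per mL per day

dN/dt = rN(1 − N/K) = 0.33 × 44800 × (1 − 44800/51150).
1 − 44800/51150 = 0.12414; dN/dt = 0.33 × 44800 × 0.12414 = 1835.4.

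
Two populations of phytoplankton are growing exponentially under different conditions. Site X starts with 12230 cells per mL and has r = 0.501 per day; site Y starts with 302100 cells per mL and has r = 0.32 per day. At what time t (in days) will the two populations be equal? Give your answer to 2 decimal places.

17.72 days

Set 12230·e^(0.501t) = 302100·e^(0.32t).
e^((0.501 − 0.32)t) = 302100/12230 → e^(0.181·t) = 24.702.
0.181·t = ln(24.702) = 3.2069, so t = 3.2069/0.181 = 17.717.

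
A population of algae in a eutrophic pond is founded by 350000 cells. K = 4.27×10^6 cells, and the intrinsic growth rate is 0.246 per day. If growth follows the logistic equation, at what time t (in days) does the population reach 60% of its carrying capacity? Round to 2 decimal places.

A = (K − N₀)/N₀ = (4.27×10^6 − 350000)/350000 = 11.2.
Solve 4.27×10^6/(1 + 11.2·e^(−0.246t)) = 2.562×10^6: 1 + 11.2·e^(−0.246t) = 1.6667, so e^(−0.246t) = 0.0595238.
−0.246·t = ln(0.0595238) = -2.8214, so t = 2.8214/0.246 = 11.469.

11.47 days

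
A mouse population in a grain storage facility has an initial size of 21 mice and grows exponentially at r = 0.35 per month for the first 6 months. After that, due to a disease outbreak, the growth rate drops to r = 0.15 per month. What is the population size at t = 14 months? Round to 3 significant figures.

Phase 1: N(6) = 21·e^(0.35×6) = 21·e^2.1 = 171.49.
Phase 2 runs for 14 − 6 = 8 months at r = 0.15.
N(14) = 171.49·e^(0.15×8) = 171.49·e^1.2 = 569.365.

569 mice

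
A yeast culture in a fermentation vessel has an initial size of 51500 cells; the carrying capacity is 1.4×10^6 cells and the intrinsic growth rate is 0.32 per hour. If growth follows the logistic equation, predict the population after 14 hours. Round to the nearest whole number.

A = (K − N₀)/N₀ = (1.4×10^6 − 51500)/51500 = 26.184.
N(t) = K/(1 + A·e^(−rt)) = 1.4×10^6/(1 + 26.184×e^(−0.32×14)).
e^(−4.48) = 0.011333; denominator = 1 + 26.184×0.011333 = 1.2968.
N = 1.4×10^6/1.2968 = 1.079614×10^6.

1079614 cells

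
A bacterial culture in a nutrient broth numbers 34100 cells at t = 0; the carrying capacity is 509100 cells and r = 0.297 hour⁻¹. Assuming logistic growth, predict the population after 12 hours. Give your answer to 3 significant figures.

365000 cells

A = (K − N₀)/N₀ = (509100 − 34100)/34100 = 13.93.
N(t) = K/(1 + A·e^(−rt)) = 509100/(1 + 13.93×e^(−0.297×12)).
e^(−3.564) = 0.028325; denominator = 1 + 13.93×0.028325 = 1.3946.
N = 509100/1.3946 = 365061.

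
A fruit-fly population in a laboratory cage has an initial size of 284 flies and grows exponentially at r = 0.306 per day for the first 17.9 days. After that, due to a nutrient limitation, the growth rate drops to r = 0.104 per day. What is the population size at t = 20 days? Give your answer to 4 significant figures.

Phase 1: N(17.9) = 284·e^(0.306×17.9) = 284·e^5.477 = 67939.6.
Phase 2 runs for 20 − 17.9 = 2.1 days at r = 0.104.
N(20) = 67939.6·e^(0.104×2.1) = 67939.6·e^0.2184 = 84522.6.

84520 flies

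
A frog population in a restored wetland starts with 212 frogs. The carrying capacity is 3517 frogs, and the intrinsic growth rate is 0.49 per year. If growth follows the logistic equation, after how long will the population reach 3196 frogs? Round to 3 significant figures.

10.3 years

A = (K − N₀)/N₀ = (3517 − 212)/212 = 15.59.
Solve 3517/(1 + 15.59·e^(−0.49t)) = 3196: 1 + 15.59·e^(−0.49t) = 1.1004, so e^(−0.49t) = 0.00644262.
−0.49·t = ln(0.00644262) = -5.0448, so t = 5.0448/0.49 = 10.296.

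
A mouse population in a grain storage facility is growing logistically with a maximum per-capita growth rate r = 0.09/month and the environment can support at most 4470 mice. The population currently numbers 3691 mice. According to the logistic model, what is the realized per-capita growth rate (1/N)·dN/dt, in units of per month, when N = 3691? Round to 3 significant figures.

(1/N)·dN/dt = r(1 − N/K) = 0.09 × (1 − 3691/4470).
= 0.09 × 0.17427 = 0.015685.

0.0157 per month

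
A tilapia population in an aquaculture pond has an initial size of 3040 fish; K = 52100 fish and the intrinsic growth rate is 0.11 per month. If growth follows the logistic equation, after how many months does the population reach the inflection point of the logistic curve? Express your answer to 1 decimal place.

Logistic growth is fastest at N = K/2 = 26050.
A = (K − N₀)/N₀ = 16.138. Set K/(1 + A·e^(−rt)) = K/2 → A·e^(−rt) = 1.
e^(−0.11t) = 1/16.138 = 0.0619649, so t = ln(16.138)/0.11 = 2.7812/0.11 = 25.284.

25.3 months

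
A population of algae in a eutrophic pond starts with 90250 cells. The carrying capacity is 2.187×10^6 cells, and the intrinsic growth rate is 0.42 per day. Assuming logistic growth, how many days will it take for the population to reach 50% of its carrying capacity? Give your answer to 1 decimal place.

7.5 days

A = (K − N₀)/N₀ = (2.187×10^6 − 90250)/90250 = 23.233.
Solve 2.187×10^6/(1 + 23.233·e^(−0.42t)) = 1.0935×10^6: 1 + 23.233·e^(−0.42t) = 2, so e^(−0.42t) = 0.0430428.
−0.42·t = ln(0.0430428) = -3.1456, so t = 3.1456/0.42 = 7.4894.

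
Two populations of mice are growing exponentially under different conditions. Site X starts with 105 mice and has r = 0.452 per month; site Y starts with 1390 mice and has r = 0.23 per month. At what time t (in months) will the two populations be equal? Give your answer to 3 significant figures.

Set 105·e^(0.452t) = 1390·e^(0.23t).
e^((0.452 − 0.23)t) = 1390/105 → e^(0.222·t) = 13.238.
0.222·t = ln(13.238) = 2.5831, so t = 2.5831/0.222 = 11.636.

11.6 months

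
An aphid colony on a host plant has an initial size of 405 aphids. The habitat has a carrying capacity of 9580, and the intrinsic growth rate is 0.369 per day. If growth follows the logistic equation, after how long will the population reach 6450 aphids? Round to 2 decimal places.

10.42 days

A = (K − N₀)/N₀ = (9580 − 405)/405 = 22.654.
Solve 9580/(1 + 22.654·e^(−0.369t)) = 6450: 1 + 22.654·e^(−0.369t) = 1.4853, so e^(−0.369t) = 0.0214207.
−0.369·t = ln(0.0214207) = -3.8434, so t = 3.8434/0.369 = 10.416.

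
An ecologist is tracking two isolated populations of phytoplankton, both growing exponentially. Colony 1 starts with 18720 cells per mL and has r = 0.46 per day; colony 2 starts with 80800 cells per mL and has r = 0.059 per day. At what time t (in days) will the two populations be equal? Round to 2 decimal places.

Set 18720·e^(0.46t) = 80800·e^(0.059t).
e^((0.46 − 0.059)t) = 80800/18720 → e^(0.401·t) = 4.3162.
0.401·t = ln(4.3162) = 1.4624, so t = 1.4624/0.401 = 3.6468.

3.65 days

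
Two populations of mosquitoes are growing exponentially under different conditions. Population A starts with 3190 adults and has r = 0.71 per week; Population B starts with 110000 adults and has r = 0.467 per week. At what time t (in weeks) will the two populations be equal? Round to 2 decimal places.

14.57 weeks

Set 3190·e^(0.71t) = 110000·e^(0.467t).
e^((0.71 − 0.467)t) = 110000/3190 → e^(0.243·t) = 34.483.
0.243·t = ln(34.483) = 3.5405, so t = 3.5405/0.243 = 14.57.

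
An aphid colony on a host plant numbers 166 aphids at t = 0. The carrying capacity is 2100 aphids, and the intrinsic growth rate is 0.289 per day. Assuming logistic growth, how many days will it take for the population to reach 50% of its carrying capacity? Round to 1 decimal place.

8.5 days

A = (K − N₀)/N₀ = (2100 − 166)/166 = 11.651.
Solve 2100/(1 + 11.651·e^(−0.289t)) = 1050: 1 + 11.651·e^(−0.289t) = 2, so e^(−0.289t) = 0.0858325.
−0.289·t = ln(0.0858325) = -2.4554, so t = 2.4554/0.289 = 8.496.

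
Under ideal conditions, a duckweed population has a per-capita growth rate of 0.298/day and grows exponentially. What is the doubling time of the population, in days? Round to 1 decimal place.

Doubling time t_d = ln(2)/r = 0.6931/0.298 = 2.326.

2.3 days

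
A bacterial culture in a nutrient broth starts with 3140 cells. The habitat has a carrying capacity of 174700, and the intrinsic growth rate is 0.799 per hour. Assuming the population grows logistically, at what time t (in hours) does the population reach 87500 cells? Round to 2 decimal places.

5.01 hours

A = (K − N₀)/N₀ = (174700 − 3140)/3140 = 54.637.
Solve 174700/(1 + 54.637·e^(−0.799t)) = 87500: 1 + 54.637·e^(−0.799t) = 1.9966, so e^(−0.799t) = 0.0182399.
−0.799·t = ln(0.0182399) = -4.0041, so t = 4.0041/0.799 = 5.0114.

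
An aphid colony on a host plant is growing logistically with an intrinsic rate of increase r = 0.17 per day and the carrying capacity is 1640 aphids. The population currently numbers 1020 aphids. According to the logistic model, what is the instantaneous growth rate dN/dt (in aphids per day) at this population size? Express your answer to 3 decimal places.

dN/dt = rN(1 − N/K) = 0.17 × 1020 × (1 − 1020/1640).
1 − 1020/1640 = 0.37805; dN/dt = 0.17 × 1020 × 0.37805 = 65.554.

65.554 aphids per day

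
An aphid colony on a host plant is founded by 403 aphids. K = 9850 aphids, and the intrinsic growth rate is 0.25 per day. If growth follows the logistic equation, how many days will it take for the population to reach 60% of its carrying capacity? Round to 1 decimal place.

14.2 days

A = (K − N₀)/N₀ = (9850 − 403)/403 = 23.442.
Solve 9850/(1 + 23.442·e^(−0.25t)) = 5910: 1 + 23.442·e^(−0.25t) = 1.6667, so e^(−0.25t) = 0.0284394.
−0.25·t = ln(0.0284394) = -3.56, so t = 3.56/0.25 = 14.24.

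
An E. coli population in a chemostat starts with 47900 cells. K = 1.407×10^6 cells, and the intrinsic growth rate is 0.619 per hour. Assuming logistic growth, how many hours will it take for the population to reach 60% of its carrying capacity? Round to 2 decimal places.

6.06 hours

A = (K − N₀)/N₀ = (1.407×10^6 − 47900)/47900 = 28.374.
Solve 1.407×10^6/(1 + 28.374·e^(−0.619t)) = 844200: 1 + 28.374·e^(−0.619t) = 1.6667, so e^(−0.619t) = 0.0234959.
−0.619·t = ln(0.0234959) = -3.7509, so t = 3.7509/0.619 = 6.0597.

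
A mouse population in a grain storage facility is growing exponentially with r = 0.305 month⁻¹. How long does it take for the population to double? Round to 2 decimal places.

2.27 months

Doubling time t_d = ln(2)/r = 0.6931/0.305 = 2.2726.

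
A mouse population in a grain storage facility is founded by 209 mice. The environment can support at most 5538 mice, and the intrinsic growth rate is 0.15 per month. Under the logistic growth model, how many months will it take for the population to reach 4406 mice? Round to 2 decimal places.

30.65 months

A = (K − N₀)/N₀ = (5538 − 209)/209 = 25.498.
Solve 5538/(1 + 25.498·e^(−0.15t)) = 4406: 1 + 25.498·e^(−0.15t) = 1.2569, so e^(−0.15t) = 0.0100763.
−0.15·t = ln(0.0100763) = -4.5976, so t = 4.5976/0.15 = 30.65.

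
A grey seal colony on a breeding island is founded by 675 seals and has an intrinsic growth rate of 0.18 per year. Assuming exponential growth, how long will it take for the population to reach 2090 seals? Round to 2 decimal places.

6.28 years

Set N₀·e^(rt) = 2090: e^(0.18·t) = 2090/675 = 3.0963.
0.18·t = ln(3.0963) = 1.1302, so t = 1.1302/0.18 = 6.2789.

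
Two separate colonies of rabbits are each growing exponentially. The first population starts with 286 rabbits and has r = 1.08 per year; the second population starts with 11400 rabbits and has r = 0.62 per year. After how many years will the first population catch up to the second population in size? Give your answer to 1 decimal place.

Set 286·e^(1.08t) = 11400·e^(0.62t).
e^((1.08 − 0.62)t) = 11400/286 → e^(0.46·t) = 39.86.
0.46·t = ln(39.86) = 3.6854, so t = 3.6854/0.46 = 8.0117.

8.0 years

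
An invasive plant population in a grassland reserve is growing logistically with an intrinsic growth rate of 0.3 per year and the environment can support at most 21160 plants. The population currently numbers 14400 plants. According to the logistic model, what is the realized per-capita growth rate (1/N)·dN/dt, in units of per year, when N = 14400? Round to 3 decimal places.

(1/N)·dN/dt = r(1 − N/K) = 0.3 × (1 − 14400/21160).
= 0.3 × 0.31947 = 0.095841.

0.096 per year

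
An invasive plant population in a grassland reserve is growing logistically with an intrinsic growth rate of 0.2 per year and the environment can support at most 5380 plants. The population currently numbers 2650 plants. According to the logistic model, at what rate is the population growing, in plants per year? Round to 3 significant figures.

269 plants per year

dN/dt = rN(1 − N/K) = 0.2 × 2650 × (1 − 2650/5380).
1 − 2650/5380 = 0.50743; dN/dt = 0.2 × 2650 × 0.50743 = 268.94.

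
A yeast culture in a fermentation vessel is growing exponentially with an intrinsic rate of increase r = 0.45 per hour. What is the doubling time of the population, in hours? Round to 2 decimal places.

1.54 hours

Doubling time t_d = ln(2)/r = 0.6931/0.45 = 1.5403.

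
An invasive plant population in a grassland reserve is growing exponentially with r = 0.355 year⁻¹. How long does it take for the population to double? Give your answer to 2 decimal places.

Doubling time t_d = ln(2)/r = 0.6931/0.355 = 1.9525.

1.95 years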